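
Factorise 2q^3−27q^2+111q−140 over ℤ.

(2q−5)(q−4)(q−7)

Trying the rational-root candidates, q = 5/2 is a root, giving the factor (2q−5) and quotient q^2−11q+28.
The remaining quadratic factors as (q−4)(q−7).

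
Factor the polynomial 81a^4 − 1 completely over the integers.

(3a)⁴ − (1)⁴ = ((3a)² − (1)²)((3a)² + (1)²); the first factor splits again, the second (9a^2 + 1) is irreducible.

(3a + 1)(3a − 1)(9a^2 + 1)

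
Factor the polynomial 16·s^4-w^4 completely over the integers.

Write as (4·s^2)² − (w^2)², then factor 4·s^2-w^2 once more.

(2·s+w)·(2·s-w)·(4·s^2+w^2)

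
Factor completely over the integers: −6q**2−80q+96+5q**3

Among the possible rational roots, q = 4 is a root, so (q−4) divides it; the quotient is 5q**2+14q−24.
The remaining quadratic factors as (5q−6)(q+4).

(5q−6)(q+4)(q−4)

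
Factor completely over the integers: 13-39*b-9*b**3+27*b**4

(3*b-1)*(9*b**3-13)

Group as (27*b**4-39*b) + (-9*b**3+13) = 3*b*(9*b**3-13) - (9*b**3-13).
Both groups share the factor (9*b**3-13).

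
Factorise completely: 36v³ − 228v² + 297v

3v(2v − 9)(6v − 11)

Pull out the common factor 3v, then factor the remaining trinomial.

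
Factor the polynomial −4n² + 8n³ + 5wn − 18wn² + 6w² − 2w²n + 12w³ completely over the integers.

Group: 2w(6w² + 2wn + 3w − 8n² + 4n) − n(6w² + 2wn + 3w − 8n² + 4n); both groups contain (6w² + 2wn + 3w − 8n² + 4n), so (2w − n) is a factor with cofactor 6w² + 2wn + 3w − 8n² + 4n.
The cofactor groups again: 6w² + 2wn + 3w − 8n² + 4n = 2w(3w + 4n) + (−2n + 1)(3w + 4n); both groups contain (3w + 4n), giving (2w − 2n + 1)(3w + 4n).

(2w − 2n + 1)(2w − n)(3w + 4n)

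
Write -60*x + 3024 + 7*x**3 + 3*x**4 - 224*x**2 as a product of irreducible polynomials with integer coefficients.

(3*x - 14)*(x + 4)*(x + 9)*(x - 6)

Trying the rational-root candidates, x = 14/3 is a root, so (3*x - 14) divides it; the quotient is x**3 + 7*x**2 - 42*x - 216.
Then x = -4 is a root, so (x + 4) is a factor; dividing leaves x**2 + 3*x - 54.
The remaining quadratic factors as (x - 6)(x + 9).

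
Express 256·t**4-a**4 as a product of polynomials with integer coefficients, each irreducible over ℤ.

(4·t-a)·(4·t+a)·(16·t**2+a**2)

Write as (16·t**2)² − (a**2)², then factor 16·t**2-a**2 once more.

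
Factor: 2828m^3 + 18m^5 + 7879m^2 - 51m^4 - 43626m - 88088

By the rational root theorem, m = 11/3 is a root, giving the factor (3m - 11) and quotient 6m^4 + 5m^3 + 961m^2 + 6150m + 8008.
Continuing, m = -11/6 is a root, so (6m + 11) is a factor; dividing leaves m^3 - m^2 + 162m + 728.
Then m = -4 is a root, so (m + 4) divides it; the quotient is m^2 - 5m + 182.
The quadratic m^2 - 5m + 182 has discriminant -703 < 0 and is irreducible over ℤ.

(3m - 11)(6m + 11)(m + 4)(m^2 - 5m + 182)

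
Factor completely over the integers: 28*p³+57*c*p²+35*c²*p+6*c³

(2*c+7*p)*(3*c+4*p)*(c+p)

Group: c*(6*c²+29*c*p+28*p²) + p*(6*c²+29*c*p+28*p²); both groups contain (6*c²+29*c*p+28*p²), so (c+p) is a factor with cofactor 6*c²+29*c*p+28*p².
The cofactor groups again: 6*c²+29*c*p+28*p² = 3*c*(2*c+7*p) + 4*p*(2*c+7*p); both groups contain (2*c+7*p), giving (3*c+4*p)*(2*c+7*p).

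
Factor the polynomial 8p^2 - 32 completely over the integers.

Every term has a factor of 8. Then p^2 - 4 = (p)² − (2)².

8(p + 2)(p - 2)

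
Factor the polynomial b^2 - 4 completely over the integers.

Two integers with product -4 and sum 0 are 2 and -2.

(b + 2)(b - 2)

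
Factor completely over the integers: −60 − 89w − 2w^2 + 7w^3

Testing divisors of the constant over divisors of the leading coefficient, w = −3 is a root, so (w + 3) is a factor; dividing leaves 7w^2 − 23w − 20.
The remaining quadratic factors as (7w + 5)(w − 4).

(7w + 5)(w + 3)(w − 4)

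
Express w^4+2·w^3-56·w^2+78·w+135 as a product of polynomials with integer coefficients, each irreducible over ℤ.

Trying the rational-root candidates, w = -1 is a root, so (w+1) divides it; the quotient is w^3+w^2-57·w+135.
Then w = 5 is a root, so (w-5) is a factor; dividing leaves w^2+6·w-27.
The remaining quadratic factors as (w+9)(w-3).

(w+1)·(w+9)·(w-3)·(w-5)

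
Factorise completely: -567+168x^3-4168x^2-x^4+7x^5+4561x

Testing divisors of the constant over divisors of the leading coefficient, x = 7 is a root, so (x-7) divides it; the quotient is 7x^4+48x^3+504x^2-640x+81.
Then x = 1/7 is a root, so (7x-1) divides it; the quotient is x^3+7x^2+73x-81.
Then x = 1 is a root, so (x-1) is a factor; dividing leaves x^2+8x+81.
The quadratic x^2+8x+81 has discriminant -260 < 0 and is irreducible over ℤ.

(7x-1)(x-1)(x-7)(x^2+8x+81)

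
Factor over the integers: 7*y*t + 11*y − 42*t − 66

Group as (7*y*t + 11*y) + (−42*t − 66) = y*(7*t + 11) − 6*(7*t + 11).
Both groups share the factor (7*t + 11).

(7*t + 11)*(y − 6)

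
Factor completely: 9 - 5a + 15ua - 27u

(3u - 1)(5a - 9)

Group as (15ua - 27u) + (-5a + 9) = 3u(5a - 9) - (5a - 9).
Both groups share the factor (5a - 9).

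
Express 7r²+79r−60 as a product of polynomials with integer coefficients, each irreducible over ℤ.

(7r−5)(r+12)

Need a pair with product 7·(−60) = −420 and sum 79: that's 84 and −5.
Split the middle term: 7r²+84r − 5r−60 = 7r(r+12) − 5(r+12).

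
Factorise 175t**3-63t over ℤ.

Factor out 7t, leaving 25t**2-9, which is a difference of two squares.

7t(5t+3)(5t-3)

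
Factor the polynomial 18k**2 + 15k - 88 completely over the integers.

Need a pair with product 18·(-88) = -1584 and sum 15: that's 48 and -33.
Split the middle term: 18k**2 + 48k - 33k - 88 = 6k(3k + 8) - 11(3k + 8).

(3k + 8)(6k - 11)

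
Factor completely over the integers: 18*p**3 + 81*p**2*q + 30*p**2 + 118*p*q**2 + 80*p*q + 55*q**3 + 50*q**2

(3*p + 5*q)*(6*p + 11*q + 10)*(p + q)

Group: 6*p*(3*p**2 + 8*p*q + 5*q**2) + (11*q + 10)*(3*p**2 + 8*p*q + 5*q**2); both groups contain (3*p**2 + 8*p*q + 5*q**2), so (6*p + 11*q + 10) is a factor with cofactor 3*p**2 + 8*p*q + 5*q**2.
The cofactor groups again: 3*p**2 + 8*p*q + 5*q**2 = p*(3*p + 5*q) + q*(3*p + 5*q); both groups contain (3*p + 5*q), giving (p + q)*(3*p + 5*q).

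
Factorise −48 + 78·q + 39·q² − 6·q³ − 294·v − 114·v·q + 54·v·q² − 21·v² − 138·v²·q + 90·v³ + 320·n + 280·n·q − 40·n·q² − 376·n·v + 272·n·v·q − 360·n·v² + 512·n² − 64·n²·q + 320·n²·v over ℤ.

(5·v − q + 8)·(8·n − 6·v + 2·q − 1)·(8·n − 3·v + 3·q + 6)

Group: 8·n·(40·n·v − 8·n·q + 64·n − 30·v² + 16·v·q − 53·v − 2·q² + 17·q − 8) + (−3·v + 3·q + 6)·(40·n·v − 8·n·q + 64·n − 30·v² + 16·v·q − 53·v − 2·q² + 17·q − 8); both groups contain (40·n·v − 8·n·q + 64·n − 30·v² + 16·v·q − 53·v − 2·q² + 17·q − 8), so (8·n − 3·v + 3·q + 6) is a factor with cofactor 40·n·v − 8·n·q + 64·n − 30·v² + 16·v·q − 53·v − 2·q² + 17·q − 8.
The cofactor groups again: 40·n·v − 8·n·q + 64·n − 30·v² + 16·v·q − 53·v − 2·q² + 17·q − 8 = 5·v·(8·n − 6·v + 2·q − 1) + (−q + 8)·(8·n − 6·v + 2·q − 1); both groups contain (8·n − 6·v + 2·q − 1), giving (5·v − q + 8)·(8·n − 6·v + 2·q − 1).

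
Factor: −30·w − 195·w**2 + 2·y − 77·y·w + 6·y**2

(y − 15·w)·(6·y + 13·w + 2)

Group: 6·y·(y − 15·w) + (13·w + 2)·(y − 15·w); both groups contain (y − 15·w).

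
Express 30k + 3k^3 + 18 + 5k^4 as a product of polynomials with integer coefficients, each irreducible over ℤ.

(5k + 3)(k^3 + 6)

Group as (5k^4 + 30k) + (3k^3 + 18) = 5k(k^3 + 6) + 3(k^3 + 6).
Both groups share the factor (k^3 + 6).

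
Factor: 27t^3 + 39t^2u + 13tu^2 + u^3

(3t + u)(9t + u)(t + u)

Group: t(27t^2 + 12tu + u^2) + u(27t^2 + 12tu + u^2); both groups contain (27t^2 + 12tu + u^2), so (t + u) is a factor with cofactor 27t^2 + 12tu + u^2.
The cofactor groups again: 27t^2 + 12tu + u^2 = 3t(9t + u) + u(9t + u); both groups contain (9t + u), giving (3t + u)(9t + u).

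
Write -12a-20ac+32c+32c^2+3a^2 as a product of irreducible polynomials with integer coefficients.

(3a-8c)(a-4c-4)

Group: a(3a-8c) + (-4c-4)(3a-8c); both groups contain (3a-8c).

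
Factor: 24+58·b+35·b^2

(5·b+4)·(7·b+6)

Need a pair with product 35·24 = 840 and sum 58: that's 28 and 30.
Split the middle term: 35·b^2+28·b + 30·b+24 = 7·b·(5·b+4) + 6·(5·b+4).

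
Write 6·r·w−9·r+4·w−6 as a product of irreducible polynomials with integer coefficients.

Group as (6·r·w−9·r) + (4·w−6) = 3·r·(2·w−3) + 2·(2·w−3).
Both groups share the factor (2·w−3).

(2·w−3)·(3·r+2)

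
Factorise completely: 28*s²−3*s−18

(4*s+3)*(7*s−6)

Need a pair with product 28·(−18) = −504 and sum −3: that's 21 and −24.
Split the middle term: 28*s²+21*s − 24*s−18 = 7*s*(4*s+3) − 6*(4*s+3).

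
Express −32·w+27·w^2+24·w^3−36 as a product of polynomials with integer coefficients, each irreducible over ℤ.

Group as (24·w^3−32·w) + (27·w^2−36) = 8·w·(3·w^2−4) + 9·(3·w^2−4).
Both groups share the factor (3·w^2−4).

(8·w+9)·(3·w^2−4)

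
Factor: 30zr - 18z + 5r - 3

(5r - 3)(6z + 1)

Group as (30zr - 18z) + (5r - 3) = 6z(5r - 3) + (5r - 3).
Both groups share the factor (5r - 3).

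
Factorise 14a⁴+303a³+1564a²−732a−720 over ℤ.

Among the possible rational roots, a = 6/7 is a root, so (7a−6) divides it; the quotient is 2a³+45a²+262a+120.
Next, a = −10 is a root, so (a+10) is a factor; dividing leaves 2a²+25a+12.
The remaining quadratic factors as (2a+1)(a+12).

(2a+1)(7a−6)(a+10)(a+12)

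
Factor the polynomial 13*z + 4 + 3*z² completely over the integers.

(3*z + 1)*(z + 4)

Need a pair with product 3·4 = 12 and sum 13: that's 12 and 1.
Split the middle term: 3*z² + 12*z + z + 4 = 3*z*(z + 4) + (z + 4).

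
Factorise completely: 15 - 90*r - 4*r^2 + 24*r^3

(6*r - 1)*(4*r^2 - 15)

Group as (24*r^3 - 90*r) + (-4*r^2 + 15) = 6*r*(4*r^2 - 15) - (4*r^2 - 15).
Both groups share the factor (4*r^2 - 15).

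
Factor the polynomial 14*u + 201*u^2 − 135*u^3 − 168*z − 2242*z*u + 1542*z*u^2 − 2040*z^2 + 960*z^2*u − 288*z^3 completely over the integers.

Group: 12*z*(−24*z^2 + 110*z*u − 168*z − 9*u^2 + 14*u) + (15*u + 1)*(−24*z^2 + 110*z*u − 168*z − 9*u^2 + 14*u); both groups contain (−24*z^2 + 110*z*u − 168*z − 9*u^2 + 14*u), so (12*z + 15*u + 1) is a factor with cofactor −24*z^2 + 110*z*u − 168*z − 9*u^2 + 14*u.
The cofactor groups again: −24*z^2 + 110*z*u − 168*z − 9*u^2 + 14*u = −12*z*(2*z − 9*u + 14) + u*(2*z − 9*u + 14); both groups contain (2*z − 9*u + 14), giving −(12*z − u)*(2*z − 9*u + 14).

−(2*z − 9*u + 14)*(12*z − u)*(12*z + 15*u + 1)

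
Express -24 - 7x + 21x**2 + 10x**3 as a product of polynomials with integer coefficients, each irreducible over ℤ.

(2x + 3)(5x + 8)(x - 1)

Among the possible rational roots, x = -3/2 is a root, so (2x + 3) divides it; the quotient is 5x**2 + 3x - 8.
The remaining quadratic factors as (x - 1)(5x + 8).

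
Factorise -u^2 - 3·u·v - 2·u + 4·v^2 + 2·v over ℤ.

-(u + 4·v + 2)·(u - v)

Group: -u·(u - v) + (-4·v - 2)·(u - v); both groups contain (u - v).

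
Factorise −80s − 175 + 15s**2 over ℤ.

Pull out the common factor 5, then factor the remaining trinomial.

5(3s + 5)(s − 7)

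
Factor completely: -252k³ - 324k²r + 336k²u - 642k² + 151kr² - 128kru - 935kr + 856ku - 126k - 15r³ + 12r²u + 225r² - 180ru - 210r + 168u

Group: 3k(-84k² + 32kr - 214k - 3r² + 45r - 42) + (5r - 4u)(-84k² + 32kr - 214k - 3r² + 45r - 42); both groups contain (-84k² + 32kr - 214k - 3r² + 45r - 42), so (3k + 5r - 4u) is a factor with cofactor -84k² + 32kr - 214k - 3r² + 45r - 42.
The cofactor groups again: -84k² + 32kr - 214k - 3r² + 45r - 42 = -14k(6k - r + 14) + (3r - 3)(6k - r + 14); both groups contain (6k - r + 14), giving -(14k - 3r + 3)(6k - r + 14).

-(14k - 3r + 3)(3k + 5r - 4u)(6k - r + 14)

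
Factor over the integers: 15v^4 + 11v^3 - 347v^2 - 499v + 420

(3v + 7)(5v - 3)(v + 4)(v - 5)

By the rational root theorem, v = 5 is a root, giving the factor (v - 5) and quotient 15v^3 + 86v^2 + 83v - 84.
Continuing, v = -4 is a root, so (v + 4) is a factor; dividing leaves 15v^2 + 26v - 21.
The remaining quadratic factors as (3v + 7)(5v - 3).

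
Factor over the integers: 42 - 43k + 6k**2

(6k - 7)(k - 6)

Need a pair with product 6·42 = 252 and sum -43: that's -7 and -36.
Split the middle term: 6k**2 - 7k - 36k + 42 = k(6k - 7) - 6(6k - 7).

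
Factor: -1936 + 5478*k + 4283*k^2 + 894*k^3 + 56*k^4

Trying the rational-root candidates, k = 2/7 is a root, so (7*k - 2) is a factor; dividing leaves 8*k^3 + 130*k^2 + 649*k + 968.
Then k = -11/2 is a root, so (2*k + 11) is a factor; dividing leaves 4*k^2 + 43*k + 88.
The remaining quadratic factors as (k + 8)(4*k + 11).

(2*k + 11)*(4*k + 11)*(7*k - 2)*(k + 8)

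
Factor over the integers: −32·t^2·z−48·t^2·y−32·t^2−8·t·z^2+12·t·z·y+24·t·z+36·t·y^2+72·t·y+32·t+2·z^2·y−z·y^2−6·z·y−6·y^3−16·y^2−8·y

Group: 2·z·(−16·t^2−4·t·z+12·t·y+16·t+z·y−2·y^2−4·y) + (3·y+2)·(−16·t^2−4·t·z+12·t·y+16·t+z·y−2·y^2−4·y); both groups contain (−16·t^2−4·t·z+12·t·y+16·t+z·y−2·y^2−4·y), so (2·z+3·y+2) is a factor with cofactor −16·t^2−4·t·z+12·t·y+16·t+z·y−2·y^2−4·y.
The cofactor groups again: −16·t^2−4·t·z+12·t·y+16·t+z·y−2·y^2−4·y = −4·t·(4·t+z−2·y−4) + y·(4·t+z−2·y−4); both groups contain (4·t+z−2·y−4), giving −(4·t−y)·(4·t+z−2·y−4).

−(2·z+3·y+2)·(4·t+z−2·y−4)·(4·t−y)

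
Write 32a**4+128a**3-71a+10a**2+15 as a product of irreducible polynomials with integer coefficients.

(2a-1)(4a+15)(4a-1)(a+1)

By the rational root theorem, a = -1 is a root, giving the factor (a+1) and quotient 32a**3+96a**2-86a+15.
Continuing, a = -15/4 is a root, so (4a+15) is a factor; dividing leaves 8a**2-6a+1.
The remaining quadratic factors as (4a-1)(2a-1).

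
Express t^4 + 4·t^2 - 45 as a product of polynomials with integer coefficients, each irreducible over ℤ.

(t^2 + 9)·(t^2 - 5)

Substitute u = t^2 to get a quadratic in u, then factor.
t^2 - 5 is irreducible over ℤ (5 is not a perfect square).
t^2 + 9 is irreducible over ℤ (sum of squares).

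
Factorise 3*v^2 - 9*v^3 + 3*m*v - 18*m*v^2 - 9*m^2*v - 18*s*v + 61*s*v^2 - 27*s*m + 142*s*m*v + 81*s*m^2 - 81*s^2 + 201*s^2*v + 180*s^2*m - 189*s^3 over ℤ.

Group: 9*s*(-21*s^2 + 20*s*m + 20*s*v - 9*s + 9*m^2 + 18*m*v - 3*m + 9*v^2 - 3*v) - v*(-21*s^2 + 20*s*m + 20*s*v - 9*s + 9*m^2 + 18*m*v - 3*m + 9*v^2 - 3*v); both groups contain (-21*s^2 + 20*s*m + 20*s*v - 9*s + 9*m^2 + 18*m*v - 3*m + 9*v^2 - 3*v), so (9*s - v) is a factor with cofactor -21*s^2 + 20*s*m + 20*s*v - 9*s + 9*m^2 + 18*m*v - 3*m + 9*v^2 - 3*v.
The cofactor groups again: -21*s^2 + 20*s*m + 20*s*v - 9*s + 9*m^2 + 18*m*v - 3*m + 9*v^2 - 3*v = -7*s*(3*s + m + v) + (9*m + 9*v - 3)*(3*s + m + v); both groups contain (3*s + m + v), giving -(7*s - 9*m - 9*v + 3)*(3*s + m + v).

-(7*s - 9*m - 9*v + 3)*(9*s - v)*(3*s + m + v)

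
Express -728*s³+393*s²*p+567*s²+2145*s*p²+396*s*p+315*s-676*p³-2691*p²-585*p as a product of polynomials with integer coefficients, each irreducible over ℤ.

Group: 8*s*(-91*s²+197*s*p+105*s-52*p²-195*p) + (13*p+3)*(-91*s²+197*s*p+105*s-52*p²-195*p); both groups contain (-91*s²+197*s*p+105*s-52*p²-195*p), so (8*s+13*p+3) is a factor with cofactor -91*s²+197*s*p+105*s-52*p²-195*p.
The cofactor groups again: -91*s²+197*s*p+105*s-52*p²-195*p = -7*s*(13*s-4*p-15) + 13*p*(13*s-4*p-15); both groups contain (13*s-4*p-15), giving -(7*s-13*p)*(13*s-4*p-15).

-(7*s-13*p)*(13*s-4*p-15)*(8*s+13*p+3)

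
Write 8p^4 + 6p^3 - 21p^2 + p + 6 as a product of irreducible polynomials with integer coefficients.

By the rational root theorem, p = 3/4 is a root, giving the factor (4p - 3) and quotient 2p^3 + 3p^2 - 3p - 2.
Then p = -1/2 is a root, so (2p + 1) is a factor; dividing leaves p^2 + p - 2.
The remaining quadratic factors as (p + 2)(p - 1).

(2p + 1)(4p - 3)(p + 2)(p - 1)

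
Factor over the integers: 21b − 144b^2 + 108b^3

3b(6b − 1)(6b − 7)

Pull out the common factor 3b, then factor the remaining trinomial.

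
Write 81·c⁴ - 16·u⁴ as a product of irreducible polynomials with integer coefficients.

Write as (9·c²)² − (4·u²)², then factor 9·c² - 4·u² once more.

(3·c + 2·u)·(3·c - 2·u)·(9·c² + 4·u²)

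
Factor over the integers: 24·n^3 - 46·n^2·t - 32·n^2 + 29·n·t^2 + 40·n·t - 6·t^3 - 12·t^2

(2·n - t)·(3·n - 2·t - 4)·(4·n - 3·t)

Group: 4·n·(6·n^2 - 7·n·t - 8·n + 2·t^2 + 4·t) - 3·t·(6·n^2 - 7·n·t - 8·n + 2·t^2 + 4·t); both groups contain (6·n^2 - 7·n·t - 8·n + 2·t^2 + 4·t), so (4·n - 3·t) is a factor with cofactor 6·n^2 - 7·n·t - 8·n + 2·t^2 + 4·t.
The cofactor groups again: 6·n^2 - 7·n·t - 8·n + 2·t^2 + 4·t = 2·n·(3·n - 2·t - 4) - t·(3·n - 2·t - 4); both groups contain (3·n - 2·t - 4), giving (2·n - t)·(3·n - 2·t - 4).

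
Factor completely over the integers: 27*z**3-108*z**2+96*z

3*z*(3*z-4)*(3*z-8)

Pull out the common factor 3*z, then factor the remaining trinomial.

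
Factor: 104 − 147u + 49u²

(7u − 13)(7u − 8)

Need a pair with product 49·104 = 5096 and sum −147: that's −91 and −56.
Split the middle term: 49u² − 91u − 56u + 104 = 7u(7u − 13) − 8(7u − 13).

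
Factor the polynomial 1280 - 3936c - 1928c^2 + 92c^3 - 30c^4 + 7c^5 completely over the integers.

(7c - 2)(c + 2)(c - 8)(c^2 + 2c + 40)

Among the possible rational roots, c = -2 is a root, giving the factor (c + 2) and quotient 7c^4 - 44c^3 + 180c^2 - 2288c + 640.
Next, c = 2/7 is a root, so (7c - 2) is a factor; dividing leaves c^3 - 6c^2 + 24c - 320.
Continuing, c = 8 is a root, giving the factor (c - 8) and quotient c^2 + 2c + 40.
The quadratic c^2 + 2c + 40 has discriminant -156 < 0 and is irreducible over ℤ.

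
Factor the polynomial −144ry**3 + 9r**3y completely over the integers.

Factor out 9ry, leaving r**2 − 16y**2, which is a difference of two squares.

9ry(r + 4y)(r − 4y)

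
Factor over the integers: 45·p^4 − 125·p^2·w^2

5·p^2·(3·p + 5·w)·(3·p − 5·w)

Pull out the common factor 5·p^2; 9·p^2 − 25·w^2 is a difference of squares.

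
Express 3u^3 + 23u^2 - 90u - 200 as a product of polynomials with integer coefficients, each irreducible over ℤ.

Among the possible rational roots, u = -5/3 is a root, so (3u + 5) divides it; the quotient is u^2 + 6u - 40.
The remaining quadratic factors as (u - 4)(u + 10).

(3u + 5)(u + 10)(u - 4)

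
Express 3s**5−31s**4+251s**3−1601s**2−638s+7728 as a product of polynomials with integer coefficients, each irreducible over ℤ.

(3s−7)(s+2)(s−8)(s**2−2s+69)

Among the possible rational roots, s = 8 is a root, so (s−8) is a factor; dividing leaves 3s**4−7s**3+195s**2−41s−966.
Next, s = 7/3 is a root, so (3s−7) divides it; the quotient is s**3+65s+138.
Then s = −2 is a root, so (s+2) divides it; the quotient is s**2−2s+69.
The quadratic s**2−2s+69 has discriminant −272 < 0 and is irreducible over ℤ.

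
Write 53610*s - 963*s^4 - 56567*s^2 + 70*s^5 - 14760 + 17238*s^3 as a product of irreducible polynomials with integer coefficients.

(2*s - 1)*(5*s - 12)*(7*s - 6)*(s^2 - 10*s + 205)

By the rational root theorem, s = 12/5 is a root, so (5*s - 12) divides it; the quotient is 14*s^4 - 159*s^3 + 3066*s^2 - 3955*s + 1230.
Next, s = 1/2 is a root, so (2*s - 1) is a factor; dividing leaves 7*s^3 - 76*s^2 + 1495*s - 1230.
Then s = 6/7 is a root, so (7*s - 6) divides it; the quotient is s^2 - 10*s + 205.
The quadratic s^2 - 10*s + 205 has discriminant -720 < 0 and is irreducible over ℤ.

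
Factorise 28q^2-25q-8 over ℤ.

(4q+1)(7q-8)

Need a pair with product 28·(-8) = -224 and sum -25: that's -32 and 7.
Split the middle term: 28q^2-32q + 7q-8 = 4q(7q-8) + (7q-8).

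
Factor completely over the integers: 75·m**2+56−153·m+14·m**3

(2·m−1)·(7·m−8)·(m+7)

Among the possible rational roots, m = 8/7 is a root, so (7·m−8) divides it; the quotient is 2·m**2+13·m−7.
The remaining quadratic factors as (m+7)(2·m−1).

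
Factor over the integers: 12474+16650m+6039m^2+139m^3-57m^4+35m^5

Trying the rational-root candidates, m = -3 is a root, giving the factor (m+3) and quotient 35m^4-162m^3+625m^2+4164m+4158.
Continuing, m = -9/5 is a root, giving the factor (5m+9) and quotient 7m^3-45m^2+206m+462.
Continuing, m = -11/7 is a root, so (7m+11) is a factor; dividing leaves m^2-8m+42.
The quadratic m^2-8m+42 has discriminant -104 < 0 and is irreducible over ℤ.

(5m+9)(7m+11)(m+3)(m^2-8m+42)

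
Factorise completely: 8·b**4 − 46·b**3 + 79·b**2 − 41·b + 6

Testing divisors of the constant over divisors of the leading coefficient, b = 2 is a root, giving the factor (b − 2) and quotient 8·b**3 − 30·b**2 + 19·b − 3.
Then b = 1/2 is a root, so (2·b − 1) is a factor; dividing leaves 4·b**2 − 13·b + 3.
The remaining quadratic factors as (4·b − 1)(b − 3).

(2·b − 1)·(4·b − 1)·(b − 2)·(b − 3)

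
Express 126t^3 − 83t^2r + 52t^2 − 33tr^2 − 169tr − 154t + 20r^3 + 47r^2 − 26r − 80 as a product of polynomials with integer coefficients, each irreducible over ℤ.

Group: 7t(18t^2 + tr + 28t − 4r^2 − 3r + 10) + (−5r − 8)(18t^2 + tr + 28t − 4r^2 − 3r + 10); both groups contain (18t^2 + tr + 28t − 4r^2 − 3r + 10), so (7t − 5r − 8) is a factor with cofactor 18t^2 + tr + 28t − 4r^2 − 3r + 10.
The cofactor groups again: 18t^2 + tr + 28t − 4r^2 − 3r + 10 = 9t(2t + r + 2) + (−4r + 5)(2t + r + 2); both groups contain (2t + r + 2), giving (9t − 4r + 5)(2t + r + 2).

(9t − 4r + 5)(7t − 5r − 8)(2t + r + 2)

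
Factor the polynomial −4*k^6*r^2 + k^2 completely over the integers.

−k^2*(2*k^2*r + 1)*(2*k^2*r − 1)

Factor out k^2 first: what remains is −4*k^4*r^2 + 1.
Recognize a difference of squares with the parts 1 and 2*k^2*r.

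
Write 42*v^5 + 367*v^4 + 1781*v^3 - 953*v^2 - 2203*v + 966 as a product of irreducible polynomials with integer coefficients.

(6*v + 7)*(7*v - 3)*(v - 1)*(v^2 + 9*v + 46)

By the rational root theorem, v = 3/7 is a root, giving the factor (7*v - 3) and quotient 6*v^4 + 55*v^3 + 278*v^2 - 17*v - 322.
Continuing, v = 1 is a root, so (v - 1) divides it; the quotient is 6*v^3 + 61*v^2 + 339*v + 322.
Then v = -7/6 is a root, giving the factor (6*v + 7) and quotient v^2 + 9*v + 46.
The quadratic v^2 + 9*v + 46 has discriminant -103 < 0 and is irreducible over ℤ.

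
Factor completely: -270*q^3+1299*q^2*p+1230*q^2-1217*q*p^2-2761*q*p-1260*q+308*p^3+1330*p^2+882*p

Group: 3*q*(-90*q^2+103*q*p+140*q-28*p^2-98*p) + (-11*p-9)*(-90*q^2+103*q*p+140*q-28*p^2-98*p); both groups contain (-90*q^2+103*q*p+140*q-28*p^2-98*p), so (3*q-11*p-9) is a factor with cofactor -90*q^2+103*q*p+140*q-28*p^2-98*p.
The cofactor groups again: -90*q^2+103*q*p+140*q-28*p^2-98*p = -9*q*(10*q-7*p) + (4*p+14)*(10*q-7*p); both groups contain (10*q-7*p), giving -(9*q-4*p-14)*(10*q-7*p).

-(3*q-11*p-9)*(9*q-4*p-14)*(10*q-7*p)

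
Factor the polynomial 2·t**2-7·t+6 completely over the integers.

(2·t-3)·(t-2)

Need a pair with product 2·6 = 12 and sum -7: that's -4 and -3.
Split the middle term: 2·t**2-4·t - 3·t+6 = 2·t·(t-2) - 3·(t-2).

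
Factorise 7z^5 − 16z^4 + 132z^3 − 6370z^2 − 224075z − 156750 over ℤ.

Testing divisors of the constant over divisors of the leading coefficient, z = −11 is a root, giving the factor (z + 11) and quotient 7z^4 − 93z^3 + 1155z^2 − 19075z − 14250.
Then z = 15 is a root, so (z − 15) is a factor; dividing leaves 7z^3 + 12z^2 + 1335z + 950.
Continuing, z = −5/7 is a root, so (7z + 5) divides it; the quotient is z^2 + z + 190.
The quadratic z^2 + z + 190 has discriminant −759 < 0 and is irreducible over ℤ.

(7z + 5)(z + 11)(z − 15)(z^2 + z + 190)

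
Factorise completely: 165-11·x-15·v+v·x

(v-11)·(x-15)

Group as (v·x-15·v) + (-11·x+165) = v·(x-15) - 11·(x-15).
Both groups share the factor (x-15).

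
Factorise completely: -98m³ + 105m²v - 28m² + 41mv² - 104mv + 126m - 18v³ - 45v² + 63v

Group: 7m(-14m² + 11mv - 18m + 9v² - 9v) + (-2v - 7)(-14m² + 11mv - 18m + 9v² - 9v); both groups contain (-14m² + 11mv - 18m + 9v² - 9v), so (7m - 2v - 7) is a factor with cofactor -14m² + 11mv - 18m + 9v² - 9v.
The cofactor groups again: -14m² + 11mv - 18m + 9v² - 9v = -7m(2m + v) + (9v - 9)(2m + v); both groups contain (2m + v), giving -(7m - 9v + 9)(2m + v).

-(2m + v)(7m - 2v - 7)(7m - 9v + 9)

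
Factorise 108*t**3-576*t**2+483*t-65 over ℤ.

(3*t-13)*(6*t-1)*(6*t-5)

Testing divisors of the constant over divisors of the leading coefficient, t = 13/3 is a root, so (3*t-13) divides it; the quotient is 36*t**2-36*t+5.
The remaining quadratic factors as (6*t-1)(6*t-5).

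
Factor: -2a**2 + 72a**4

2a**2(6a + 1)(6a - 1)

Pull out the common factor 2a**2; 36a**2 - 1 is a difference of squares.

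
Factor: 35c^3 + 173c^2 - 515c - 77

Among the possible rational roots, c = -7 is a root, giving the factor (c + 7) and quotient 35c^2 - 72c - 11.
The remaining quadratic factors as (5c - 11)(7c + 1).

(5c - 11)(7c + 1)(c + 7)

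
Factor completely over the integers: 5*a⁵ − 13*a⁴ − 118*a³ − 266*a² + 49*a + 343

Trying the rational-root candidates, a = −7/5 is a root, so (5*a + 7) divides it; the quotient is a⁴ − 4*a³ − 18*a² − 28*a + 49.
Next, a = 7 is a root, so (a − 7) divides it; the quotient is a³ + 3*a² + 3*a − 7.
Continuing, a = 1 is a root, so (a − 1) divides it; the quotient is a² + 4*a + 7.
The quadratic a² + 4*a + 7 has discriminant −12 < 0 and is irreducible over ℤ.

(5*a + 7)*(a − 1)*(a − 7)*(a² + 4*a + 7)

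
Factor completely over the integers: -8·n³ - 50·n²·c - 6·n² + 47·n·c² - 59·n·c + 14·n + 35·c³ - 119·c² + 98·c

Group: n·(-8·n² + 6·n·c - 6·n + 5·c² - 17·c + 14) + 7·c·(-8·n² + 6·n·c - 6·n + 5·c² - 17·c + 14); both groups contain (-8·n² + 6·n·c - 6·n + 5·c² - 17·c + 14), so (n + 7·c) is a factor with cofactor -8·n² + 6·n·c - 6·n + 5·c² - 17·c + 14.
The cofactor groups again: -8·n² + 6·n·c - 6·n + 5·c² - 17·c + 14 = -4·n·(2·n + c - 2) + (5·c - 7)·(2·n + c - 2); both groups contain (2·n + c - 2), giving -(4·n - 5·c + 7)·(2·n + c - 2).

-(4·n - 5·c + 7)·(n + 7·c)·(2·n + c - 2)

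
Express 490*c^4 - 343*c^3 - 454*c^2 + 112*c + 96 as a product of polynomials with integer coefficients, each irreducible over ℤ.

Trying the rational-root candidates, c = -1/2 is a root, giving the factor (2*c + 1) and quotient 245*c^3 - 294*c^2 - 80*c + 96.
Then c = 4/7 is a root, so (7*c - 4) divides it; the quotient is 35*c^2 - 22*c - 24.
The remaining quadratic factors as (7*c + 4)(5*c - 6).

(2*c + 1)*(5*c - 6)*(7*c + 4)*(7*c - 4)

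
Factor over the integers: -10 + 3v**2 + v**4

(v**2 + 5)(v**2 - 2)

Substitute u = v**2 to get a quadratic in u, then factor.
v**2 - 2 is irreducible over ℤ (2 is not a perfect square).
v**2 + 5 is irreducible over ℤ (always positive, so no real roots).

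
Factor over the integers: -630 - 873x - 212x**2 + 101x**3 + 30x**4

(2x + 7)(3x + 5)(5x + 6)(x - 3)

By the rational root theorem, x = 3 is a root, so (x - 3) is a factor; dividing leaves 30x**3 + 191x**2 + 361x + 210.
Continuing, x = -6/5 is a root, so (5x + 6) is a factor; dividing leaves 6x**2 + 31x + 35.
The remaining quadratic factors as (2x + 7)(3x + 5).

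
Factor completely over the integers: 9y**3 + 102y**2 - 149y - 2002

(3y + 14)(3y - 13)(y + 11)

Among the possible rational roots, y = -14/3 is a root, so (3y + 14) divides it; the quotient is 3y**2 + 20y - 143.
The remaining quadratic factors as (y + 11)(3y - 13).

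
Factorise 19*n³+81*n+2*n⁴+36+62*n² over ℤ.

(2*n+3)*(n+1)*(n+3)*(n+4)

Trying the rational-root candidates, n = -4 is a root, so (n+4) divides it; the quotient is 2*n³+11*n²+18*n+9.
Continuing, n = -3/2 is a root, so (2*n+3) is a factor; dividing leaves n²+4*n+3.
The remaining quadratic factors as (n+1)(n+3).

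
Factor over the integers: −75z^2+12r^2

3(2r+5z)(2r−5z)

Pull out the common factor 3; 4r^2−25z^2 is a difference of squares.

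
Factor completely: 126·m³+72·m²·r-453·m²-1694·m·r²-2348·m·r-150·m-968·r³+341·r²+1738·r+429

(14·m+8·r-13)·(3·m+11·r+3)·(3·m-11·r-11)

Group: 3·m·(42·m²-130·m·r-193·m-88·r²+55·r+143) + (11·r+3)·(42·m²-130·m·r-193·m-88·r²+55·r+143); both groups contain (42·m²-130·m·r-193·m-88·r²+55·r+143), so (3·m+11·r+3) is a factor with cofactor 42·m²-130·m·r-193·m-88·r²+55·r+143.
The cofactor groups again: 42·m²-130·m·r-193·m-88·r²+55·r+143 = 3·m·(14·m+8·r-13) + (-11·r-11)·(14·m+8·r-13); both groups contain (14·m+8·r-13), giving (3·m-11·r-11)·(14·m+8·r-13).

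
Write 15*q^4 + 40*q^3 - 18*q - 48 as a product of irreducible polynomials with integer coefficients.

Group as (15*q^4 - 18*q) + (40*q^3 - 48) = 3*q*(5*q^3 - 6) + 8*(5*q^3 - 6).
Both groups share the factor (5*q^3 - 6).

(3*q + 8)*(5*q^3 - 6)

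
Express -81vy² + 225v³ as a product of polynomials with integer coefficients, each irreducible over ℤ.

Every term has a factor of 9v. Then 25v² - 9y² = (5v)² − (3y)².

9v(5v + 3y)(5v - 3y)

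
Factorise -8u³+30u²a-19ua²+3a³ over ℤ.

-(u-3a)(2u-a)(4u-a)

Group: 4u(-2u²+7ua-3a²) - a(-2u²+7ua-3a²); both groups contain (-2u²+7ua-3a²), so (4u-a) is a factor with cofactor -2u²+7ua-3a².
The cofactor groups again: -2u²+7ua-3a² = -2u(u-3a) + a(u-3a); both groups contain (u-3a), giving -(2u-a)(u-3a).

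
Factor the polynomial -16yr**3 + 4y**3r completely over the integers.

Pull out the common factor 4yr; y**2 - 4r**2 is a difference of squares.

4ry(y - 2r)(y + 2r)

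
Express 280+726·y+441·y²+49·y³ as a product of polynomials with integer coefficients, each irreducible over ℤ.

Among the possible rational roots, y = −7 is a root, so (y+7) divides it; the quotient is 49·y²+98·y+40.
The remaining quadratic factors as (7·y+4)(7·y+10).

(7·y+10)·(7·y+4)·(y+7)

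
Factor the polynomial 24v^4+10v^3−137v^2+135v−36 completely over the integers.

Among the possible rational roots, v = −3 is a root, giving the factor (v+3) and quotient 24v^3−62v^2+49v−12.
Then v = 1/2 is a root, so (2v−1) divides it; the quotient is 12v^2−25v+12.
The remaining quadratic factors as (4v−3)(3v−4).

(2v−1)(3v−4)(4v−3)(v+3)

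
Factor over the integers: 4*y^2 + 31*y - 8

(4*y - 1)*(y + 8)

Need a pair with product 4·(-8) = -32 and sum 31: that's 32 and -1.
Split the middle term: 4*y^2 + 32*y - y - 8 = 4*y*(y + 8) - (y + 8).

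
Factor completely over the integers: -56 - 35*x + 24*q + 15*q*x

Group as (15*q*x + 24*q) + (-35*x - 56) = 3*q*(5*x + 8) - 7*(5*x + 8).
Both groups share the factor (5*x + 8).

(3*q - 7)*(5*x + 8)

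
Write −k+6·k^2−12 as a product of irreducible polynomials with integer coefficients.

Need a pair with product 6·(−12) = −72 and sum −1: that's −9 and 8.
Split the middle term: 6·k^2−9·k + 8·k−12 = 3·k·(2·k−3) + 4·(2·k−3).

(2·k−3)·(3·k+4)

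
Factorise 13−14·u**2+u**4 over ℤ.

Substitute w = u**2 to get a quadratic in w, then factor.
u**2−13 is irreducible over ℤ (13 is not a perfect square).
u**2−1 is a difference of squares.

(u+1)·(u−1)·(u**2−13)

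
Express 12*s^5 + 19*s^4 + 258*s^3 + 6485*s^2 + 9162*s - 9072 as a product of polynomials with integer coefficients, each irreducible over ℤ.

Trying the rational-root candidates, s = -7 is a root, giving the factor (s + 7) and quotient 12*s^4 - 65*s^3 + 713*s^2 + 1494*s - 1296.
Next, s = 2/3 is a root, so (3*s - 2) divides it; the quotient is 4*s^3 - 19*s^2 + 225*s + 648.
Continuing, s = -9/4 is a root, so (4*s + 9) is a factor; dividing leaves s^2 - 7*s + 72.
The quadratic s^2 - 7*s + 72 has discriminant -239 < 0 and is irreducible over ℤ.

(3*s - 2)*(4*s + 9)*(s + 7)*(s^2 - 7*s + 72)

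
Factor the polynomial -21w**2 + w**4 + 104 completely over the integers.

Substitute u = w**2 to get a quadratic in u, then factor.
w**2 - 13 is irreducible over ℤ (13 is not a perfect square).
w**2 - 8 is irreducible over ℤ (8 is not a perfect square).

(w**2 - 13)(w**2 - 8)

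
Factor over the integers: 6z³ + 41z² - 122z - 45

By the rational root theorem, z = 5/2 is a root, so (2z - 5) divides it; the quotient is 3z² + 28z + 9.
The remaining quadratic factors as (3z + 1)(z + 9).

(2z - 5)(3z + 1)(z + 9)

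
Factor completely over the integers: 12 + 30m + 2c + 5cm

Group as (5cm + 2c) + (30m + 12) = c(5m + 2) + 6(5m + 2).
Both groups share the factor (5m + 2).

(5m + 2)(c + 6)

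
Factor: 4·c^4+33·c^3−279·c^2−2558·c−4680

Trying the rational-root candidates, c = 9 is a root, so (c−9) divides it; the quotient is 4·c^3+69·c^2+342·c+520.
Next, c = −10 is a root, so (c+10) is a factor; dividing leaves 4·c^2+29·c+52.
The remaining quadratic factors as (4·c+13)(c+4).

(4·c+13)·(c+10)·(c+4)·(c−9)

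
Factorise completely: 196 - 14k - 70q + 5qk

(5q - 14)(k - 14)

Group as (5qk - 70q) + (-14k + 196) = 5q(k - 14) - 14(k - 14).
Both groups share the factor (k - 14).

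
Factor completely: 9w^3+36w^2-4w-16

Testing divisors of the constant over divisors of the leading coefficient, w = -4 is a root, so (w+4) divides it; the quotient is 9w^2-4.
The remaining quadratic factors as (3w-2)(3w+2).

(3w+2)(3w-2)(w+4)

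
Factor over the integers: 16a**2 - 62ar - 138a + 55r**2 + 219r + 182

Group: 2a(8a - 11r - 13) + (-5r - 14)(8a - 11r - 13); both groups contain (8a - 11r - 13).

(2a - 5r - 14)(8a - 11r - 13)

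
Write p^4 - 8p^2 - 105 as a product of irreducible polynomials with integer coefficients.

(p^2 + 7)(p^2 - 15)

Substitute u = p^2 to get a quadratic in u, then factor.
p^2 - 15 is irreducible over ℤ (15 is not a perfect square).
p^2 + 7 is irreducible over ℤ (always positive, so no real roots).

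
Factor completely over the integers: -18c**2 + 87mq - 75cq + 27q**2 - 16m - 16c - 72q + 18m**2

Group: -2c(9c - 9m - 3q + 8) + (-2m - 9q)(9c - 9m - 3q + 8); both groups contain (9c - 9m - 3q + 8).

-(2c + 2m + 9q)(9c - 9m - 3q + 8)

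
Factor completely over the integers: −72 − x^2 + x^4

(x + 3)·(x − 3)·(x^2 + 8)

Substitute u = x^2 to get a quadratic in u, then factor.
x^2 + 8 is irreducible over ℤ (always positive, so no real roots).
x^2 − 9 is a difference of squares.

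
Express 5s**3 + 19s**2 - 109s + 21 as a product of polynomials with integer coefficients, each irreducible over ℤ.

Among the possible rational roots, s = 3 is a root, so (s - 3) divides it; the quotient is 5s**2 + 34s - 7.
The remaining quadratic factors as (s + 7)(5s - 1).

(5s - 1)(s + 7)(s - 3)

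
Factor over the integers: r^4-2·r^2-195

Substitute u = r^2 to get a quadratic in u, then factor.
r^2-15 is irreducible over ℤ (15 is not a perfect square).
r^2+13 is irreducible over ℤ (always positive, so no real roots).

(r^2+13)·(r^2-15)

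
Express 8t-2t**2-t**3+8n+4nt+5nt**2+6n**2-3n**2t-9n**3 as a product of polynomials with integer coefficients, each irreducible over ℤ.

-(3n-t+2)(3n-t-4)(n+t)

Group: 3n(-3n**2-2nt+4n+t**2+4t) + (-t+2)(-3n**2-2nt+4n+t**2+4t); both groups contain (-3n**2-2nt+4n+t**2+4t), so (3n-t+2) is a factor with cofactor -3n**2-2nt+4n+t**2+4t.
The cofactor groups again: -3n**2-2nt+4n+t**2+4t = -3n(n+t) + (t+4)(n+t); both groups contain (n+t), giving -(3n-t-4)(n+t).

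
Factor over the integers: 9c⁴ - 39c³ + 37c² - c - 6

(3c + 1)(3c - 2)(c - 1)(c - 3)

Among the possible rational roots, c = 1 is a root, giving the factor (c - 1) and quotient 9c³ - 30c² + 7c + 6.
Next, c = 3 is a root, so (c - 3) is a factor; dividing leaves 9c² - 3c - 2.
The remaining quadratic factors as (3c - 2)(3c + 1).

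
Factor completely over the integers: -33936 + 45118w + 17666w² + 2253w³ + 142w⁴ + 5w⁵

(5w - 3)(w + 7)(w + 8)(w² + 14w + 202)

Among the possible rational roots, w = 3/5 is a root, so (5w - 3) divides it; the quotient is w⁴ + 29w³ + 468w² + 3814w + 11312.
Then w = -8 is a root, giving the factor (w + 8) and quotient w³ + 21w² + 300w + 1414.
Then w = -7 is a root, so (w + 7) divides it; the quotient is w² + 14w + 202.
The quadratic w² + 14w + 202 has discriminant -612 < 0 and is irreducible over ℤ.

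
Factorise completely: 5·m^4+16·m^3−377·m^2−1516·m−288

(5·m+1)·(m+4)·(m+8)·(m−9)

Trying the rational-root candidates, m = 9 is a root, so (m−9) divides it; the quotient is 5·m^3+61·m^2+172·m+32.
Then m = −8 is a root, so (m+8) divides it; the quotient is 5·m^2+21·m+4.
The remaining quadratic factors as (m+4)(5·m+1).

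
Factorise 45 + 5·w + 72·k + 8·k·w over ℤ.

Group as (8·k·w + 72·k) + (5·w + 45) = 8·k·(w + 9) + 5·(w + 9).
Both groups share the factor (w + 9).

(8·k + 5)·(w + 9)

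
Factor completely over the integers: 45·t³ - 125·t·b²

Factor out 5·t, leaving 9·t² - 25·b², which is a difference of two squares.

5·t·(3·t - 5·b)·(3·t + 5·b)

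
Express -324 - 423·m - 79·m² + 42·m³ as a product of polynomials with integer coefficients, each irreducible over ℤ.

Testing divisors of the constant over divisors of the leading coefficient, m = -9/7 is a root, so (7·m + 9) is a factor; dividing leaves 6·m² - 19·m - 36.
The remaining quadratic factors as (2·m - 9)(3·m + 4).

(2·m - 9)·(3·m + 4)·(7·m + 9)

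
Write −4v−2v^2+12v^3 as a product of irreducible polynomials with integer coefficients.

2v(2v+1)(3v−2)

Pull out the common factor 2v, then factor the remaining trinomial.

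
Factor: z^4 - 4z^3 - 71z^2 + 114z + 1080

(z + 4)(z + 6)(z - 5)(z - 9)

Among the possible rational roots, z = -6 is a root, so (z + 6) is a factor; dividing leaves z^3 - 10z^2 - 11z + 180.
Continuing, z = -4 is a root, so (z + 4) divides it; the quotient is z^2 - 14z + 45.
The remaining quadratic factors as (z - 5)(z - 9).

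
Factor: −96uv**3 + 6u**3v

Pull out the common factor 6uv; u**2 − 16v**2 is a difference of squares.

6uv(u + 4v)(u − 4v)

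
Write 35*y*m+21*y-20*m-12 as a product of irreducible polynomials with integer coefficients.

(5*m+3)*(7*y-4)

Group as (35*y*m+21*y) + (-20*m-12) = 7*y*(5*m+3) - 4*(5*m+3).
Both groups share the factor (5*m+3).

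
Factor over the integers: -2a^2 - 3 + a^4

Substitute u = a^2 to get a quadratic in u, then factor.
a^2 - 3 is irreducible over ℤ (3 is not a perfect square).
a^2 + 1 is irreducible over ℤ (sum of squares).

(a^2 + 1)(a^2 - 3)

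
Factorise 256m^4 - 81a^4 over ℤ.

(4m - 3a)(4m + 3a)(16m^2 + 9a^2)

Write as (16m^2)² − (9a^2)², then factor 16m^2 - 9a^2 once more.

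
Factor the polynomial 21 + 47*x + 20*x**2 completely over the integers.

Need a pair with product 20·21 = 420 and sum 47: that's 12 and 35.
Split the middle term: 20*x**2 + 12*x + 35*x + 21 = 4*x*(5*x + 3) + 7*(5*x + 3).

(4*x + 7)*(5*x + 3)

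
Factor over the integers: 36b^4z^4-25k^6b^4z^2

-b^4z^2(5k^3+6z)(5k^3-6z)

Pull out the common factor b^4z^2, leaving -25k^6+36z^2.
Recognize a difference of squares with the parts 6z and 5k^3.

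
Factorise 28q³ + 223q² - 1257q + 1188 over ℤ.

(4q - 11)(7q - 9)(q + 12)

By the rational root theorem, q = 9/7 is a root, so (7q - 9) is a factor; dividing leaves 4q² + 37q - 132.
The remaining quadratic factors as (4q - 11)(q + 12).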